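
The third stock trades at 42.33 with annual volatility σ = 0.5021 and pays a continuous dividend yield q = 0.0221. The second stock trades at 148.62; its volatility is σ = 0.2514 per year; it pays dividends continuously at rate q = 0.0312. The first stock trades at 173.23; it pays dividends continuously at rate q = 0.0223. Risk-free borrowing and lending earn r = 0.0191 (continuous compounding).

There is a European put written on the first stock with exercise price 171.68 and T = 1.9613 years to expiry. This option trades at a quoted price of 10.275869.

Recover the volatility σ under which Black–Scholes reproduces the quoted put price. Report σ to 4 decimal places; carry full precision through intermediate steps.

sigma = 0.1136

At σ = 0.1136 the Black–Scholes value reproduces the quote:
σ√T = 0.1136·√1.9613 = 0.159093
d₁ = (ln(S/K) + (r−q+σ²/2)T) / (σ√T) = (ln(173.23/171.68) + (0.0191−0.0223+0.1136²/2)·1.9613) / 0.159093 = (0.008988 + 0.006379) / 0.159093 = 0.096591
d₂ = d₁ − σ√T = 0.096591 − 0.159093 = -0.062501
e^{−rT} = 0.963232
e^{−qT} = 0.957206
N(−d₁) = 0.461525,  N(−d₂) = 0.524918
V = K·e^{−rT}·N(−d₂) − S·e^{−qT}·N(−d₁) = 86.804508 − 76.528640 = 10.275869 (equal to the quote); since ∂V/∂σ > 0 for all σ, the implied volatility is unique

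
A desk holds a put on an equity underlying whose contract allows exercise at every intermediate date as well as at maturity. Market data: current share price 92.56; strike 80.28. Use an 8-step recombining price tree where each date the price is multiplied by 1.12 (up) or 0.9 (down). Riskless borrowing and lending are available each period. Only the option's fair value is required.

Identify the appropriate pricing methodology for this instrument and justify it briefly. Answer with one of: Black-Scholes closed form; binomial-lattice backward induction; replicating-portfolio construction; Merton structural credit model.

framework: binomial-lattice backward induction

Key observation: the defining feature is the embedded early-exercise option across 8 discrete dates on the spot-92.56 tree; pricing the strike-80.28 put means working backward with an exercise test at every node.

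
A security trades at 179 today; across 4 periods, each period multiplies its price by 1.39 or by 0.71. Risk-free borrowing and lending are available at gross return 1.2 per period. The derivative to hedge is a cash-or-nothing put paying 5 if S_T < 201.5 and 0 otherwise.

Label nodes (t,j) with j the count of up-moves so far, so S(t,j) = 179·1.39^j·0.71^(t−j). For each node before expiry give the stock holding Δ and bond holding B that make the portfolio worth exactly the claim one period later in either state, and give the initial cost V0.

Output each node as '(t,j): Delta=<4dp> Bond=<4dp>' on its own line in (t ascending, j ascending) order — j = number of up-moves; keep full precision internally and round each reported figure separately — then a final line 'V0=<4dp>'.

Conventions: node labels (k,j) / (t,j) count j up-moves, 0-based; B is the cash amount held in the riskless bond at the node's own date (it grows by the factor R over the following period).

(0,0): Delta=-0.0103 Bond=2.6049
(1,0): Delta=-0.0209 Bond=4.4623
(1,1): Delta=-0.0083 Bond=2.6076
(2,0): Delta=0.0000 Bond=3.4722
(2,1): Delta=-0.0250 Bond=6.0846
(2,2): Delta=-0.0050 Bond=1.9832
(3,0): Delta=0.0000 Bond=4.1667
(3,1): Delta=0.0000 Bond=4.1667
(3,2): Delta=-0.0299 Bond=8.5172
(3,3): Delta=0.0000 Bond=0.0000
V0=0.7528

Under the risk-neutral measure, an up-move has probability p* = (R−d)/(u−d) = 0.7206 and values discount at R = 1.2.
Terminal payoffs: V(4,0)=5.0000, V(4,1)=5.0000, V(4,2)=5.0000, V(4,3)=0.0000, V(4,4)=0.0000
Node (3,0) S=64.0661: V=(p*·5.0000+(1−p*)·5.0000)/1.2=4.1667; Δ=(5.0000−5.0000)/(89.0518−45.4869)=0.0000; B=V−Δ·S=4.1667
Node (3,1) S=125.4251: V=(p*·5.0000+(1−p*)·5.0000)/1.2=4.1667; Δ=(5.0000−5.0000)/(174.3409−89.0518)=0.0000; B=V−Δ·S=4.1667
Node (3,2) S=245.5506: V=(p*·0.0000+(1−p*)·5.0000)/1.2=1.1642; Δ=(0.0000−5.0000)/(341.3153−174.3409)=-0.0299; B=V−Δ·S=8.5172
Node (3,3) S=480.7258: V=(p*·0.0000+(1−p*)·0.0000)/1.2=0.0000; Δ=(0.0000−0.0000)/(668.2089−341.3153)=0.0000; B=V−Δ·S=0.0000
Node (2,0) S=90.2339: V=(p*·4.1667+(1−p*)·4.1667)/1.2=3.4722; Δ=(4.1667−4.1667)/(125.4251−64.0661)=0.0000; B=V−Δ·S=3.4722
Node (2,1) S=176.6551: V=(p*·1.1642+(1−p*)·4.1667)/1.2=1.6693; Δ=(1.1642−4.1667)/(245.5506−125.4251)=-0.0250; B=V−Δ·S=6.0846
Node (2,2) S=345.8459: V=(p*·0.0000+(1−p*)·1.1642)/1.2=0.2711; Δ=(0.0000−1.1642)/(480.7258−245.5506)=-0.0050; B=V−Δ·S=1.9832
Node (1,0) S=127.0900: V=(p*·1.6693+(1−p*)·3.4722)/1.2=1.8109; Δ=(1.6693−3.4722)/(176.6551−90.2339)=-0.0209; B=V−Δ·S=4.4623
Node (1,1) S=248.8100: V=(p*·0.2711+(1−p*)·1.6693)/1.2=0.5515; Δ=(0.2711−1.6693)/(345.8459−176.6551)=-0.0083; B=V−Δ·S=2.6076
Node (0,0) S=179.0000: V=(p*·0.5515+(1−p*)·1.8109)/1.2=0.7528; Δ=(0.5515−1.8109)/(248.8100−127.0900)=-0.0103; B=V−Δ·S=2.6049
As a check, the time-0 holding Δ(0,0)·S0 + B(0,0) comes to 0.7528 — exactly V0.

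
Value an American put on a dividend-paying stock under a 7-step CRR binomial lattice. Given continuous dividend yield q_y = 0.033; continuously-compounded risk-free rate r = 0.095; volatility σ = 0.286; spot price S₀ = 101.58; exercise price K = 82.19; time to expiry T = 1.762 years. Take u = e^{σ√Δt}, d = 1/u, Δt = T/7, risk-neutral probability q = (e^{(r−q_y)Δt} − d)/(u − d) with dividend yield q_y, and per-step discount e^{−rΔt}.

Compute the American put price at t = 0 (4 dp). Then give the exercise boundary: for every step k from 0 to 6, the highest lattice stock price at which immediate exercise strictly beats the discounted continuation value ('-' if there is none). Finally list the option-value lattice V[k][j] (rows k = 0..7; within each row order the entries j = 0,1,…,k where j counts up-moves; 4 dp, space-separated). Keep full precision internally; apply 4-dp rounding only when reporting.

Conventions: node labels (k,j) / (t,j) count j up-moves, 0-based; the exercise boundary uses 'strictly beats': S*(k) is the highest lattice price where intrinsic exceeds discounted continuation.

params: Δt=0.25171 u=1.15429 d=0.86633 q=0.51881 e^(-rΔt)=0.97637
t_7 payoffs: 44.9858 32.6193 16.1422 0.0000 0.0000 0.0000 0.0000 0.0000
t_6: node(6,0) S=42.9446 payoff=39.2454 vs cont=37.6586 → 39.2454 [stop]  node(6,1) S=57.2192 payoff=24.9708 vs cont=23.5021 → 24.9708 [stop]  node(6,2) S=76.2386 payoff=5.9514 vs cont=7.5839 → 7.5839 [wait]  node(6,3) S=101.5800 payoff=0.0000 vs cont=0.0000 → 0.0000 [wait]  node(6,4) S=135.3448 payoff=0.0000 vs cont=0.0000 → 0.0000 [wait]  node(6,5) S=180.3329 payoff=0.0000 vs cont=0.0000 → 0.0000 [wait]  node(6,6) S=240.2748 payoff=0.0000 vs cont=0.0000 → 0.0000 [wait]  ⇒ S*(6)=57.2192
t_5: node(5,0) S=49.5707 payoff=32.6193 vs cont=31.0873 → 32.6193 [stop]  node(5,1) S=66.0478 payoff=16.1422 vs cont=15.5735 → 16.1422 [stop]  node(5,2) S=88.0018 payoff=0.0000 vs cont=3.5631 → 3.5631 [wait]  node(5,3) S=117.2532 payoff=0.0000 vs cont=0.0000 → 0.0000 [wait]  node(5,4) S=156.2278 payoff=0.0000 vs cont=0.0000 → 0.0000 [wait]  node(5,5) S=208.1573 payoff=0.0000 vs cont=0.0000 → 0.0000 [wait]  ⇒ S*(5)=66.0478
t_4: node(4,0) S=57.2192 payoff=24.9708 vs cont=23.5021 → 24.9708 [stop]  node(4,1) S=76.2386 payoff=5.9514 vs cont=9.3888 → 9.3888 [wait]  node(4,2) S=101.5800 payoff=0.0000 vs cont=1.6740 → 1.6740 [wait]  node(4,3) S=135.3448 payoff=0.0000 vs cont=0.0000 → 0.0000 [wait]  node(4,4) S=180.3329 payoff=0.0000 vs cont=0.0000 → 0.0000 [wait]  ⇒ S*(4)=57.2192
t_3: node(3,0) S=66.0478 payoff=16.1422 vs cont=16.4877 → 16.4877 [wait]  node(3,1) S=88.0018 payoff=0.0000 vs cont=5.2590 → 5.2590 [wait]  node(3,2) S=117.2532 payoff=0.0000 vs cont=0.7865 → 0.7865 [wait]  node(3,3) S=156.2278 payoff=0.0000 vs cont=0.0000 → 0.0000 [wait]  ⇒ S*(3)=-
t_2: node(2,0) S=76.2386 payoff=5.9514 vs cont=10.4102 → 10.4102 [wait]  node(2,1) S=101.5800 payoff=0.0000 vs cont=2.8692 → 2.8692 [wait]  node(2,2) S=135.3448 payoff=0.0000 vs cont=0.3695 → 0.3695 [wait]  ⇒ S*(2)=-
t_1: node(1,0) S=88.0018 payoff=0.0000 vs cont=6.3443 → 6.3443 [wait]  node(1,1) S=117.2532 payoff=0.0000 vs cont=1.5352 → 1.5352 [wait]  ⇒ S*(1)=-
t_0: node(0,0) S=101.5800 payoff=0.0000 vs cont=3.7583 → 3.7583 [wait]  ⇒ S*(0)=-

price = 3.7583
boundary = - - - - 57.2192 66.0478 57.2192
tree:
3.7583
6.3443 1.5352
10.4102 2.8692 0.3695
16.4877 5.2590 0.7865 0.0000
24.9708 9.3888 1.6740 0.0000 0.0000
32.6193 16.1422 3.5631 0.0000 0.0000 0.0000
39.2454 24.9708 7.5839 0.0000 0.0000 0.0000 0.0000
44.9858 32.6193 16.1422 0.0000 0.0000 0.0000 0.0000 0.0000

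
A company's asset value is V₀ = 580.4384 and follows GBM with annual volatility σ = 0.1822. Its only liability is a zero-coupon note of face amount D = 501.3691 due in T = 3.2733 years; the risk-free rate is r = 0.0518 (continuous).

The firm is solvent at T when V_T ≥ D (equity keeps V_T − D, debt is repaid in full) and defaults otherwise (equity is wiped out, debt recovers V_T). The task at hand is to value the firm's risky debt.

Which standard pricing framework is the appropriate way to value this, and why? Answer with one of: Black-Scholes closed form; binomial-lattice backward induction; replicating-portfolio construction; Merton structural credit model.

Key observation: the question is about default risk generated by asset-value dynamics against a debt face of 501.3691 — the structural framework prices exactly that.

framework: Merton structural credit model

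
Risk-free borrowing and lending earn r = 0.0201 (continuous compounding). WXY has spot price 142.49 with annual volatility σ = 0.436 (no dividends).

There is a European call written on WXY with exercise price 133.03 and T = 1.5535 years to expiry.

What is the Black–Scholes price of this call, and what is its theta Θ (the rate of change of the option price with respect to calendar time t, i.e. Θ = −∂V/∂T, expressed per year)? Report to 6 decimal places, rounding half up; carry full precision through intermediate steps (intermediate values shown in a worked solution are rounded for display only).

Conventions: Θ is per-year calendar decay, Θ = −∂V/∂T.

σ√T = 0.436·√1.5535 = 0.543428
d₁ = (ln(S/K) + (r+σ²/2)T) / (σ√T) = (ln(142.49/133.03) + (0.0201+0.436²/2)·1.5535) / 0.543428 = (0.068697 + 0.178882) / 0.543428 = 0.455588
d₂ = d₁ − σ√T = 0.455588 − 0.543428 = -0.087840
e^{−rT} = 0.969257
N(d₁) = 0.675657,  N(d₂) = 0.465002
Call price V = S·N(d₁) − K·e^{−rT}·N(d₂) = 96.274369 − 59.957492 = 36.316877
φ(d₁) = (1/√(2π))·e^{−d₁²/2} = 0.359616
Θ = −S·φ(d₁)·σ/(2√T) − r·K·e^{−rT}·N(d₂) = −8.962395 − 1.205146 = -10.167540

price = 36.316877
Θ = -10.167540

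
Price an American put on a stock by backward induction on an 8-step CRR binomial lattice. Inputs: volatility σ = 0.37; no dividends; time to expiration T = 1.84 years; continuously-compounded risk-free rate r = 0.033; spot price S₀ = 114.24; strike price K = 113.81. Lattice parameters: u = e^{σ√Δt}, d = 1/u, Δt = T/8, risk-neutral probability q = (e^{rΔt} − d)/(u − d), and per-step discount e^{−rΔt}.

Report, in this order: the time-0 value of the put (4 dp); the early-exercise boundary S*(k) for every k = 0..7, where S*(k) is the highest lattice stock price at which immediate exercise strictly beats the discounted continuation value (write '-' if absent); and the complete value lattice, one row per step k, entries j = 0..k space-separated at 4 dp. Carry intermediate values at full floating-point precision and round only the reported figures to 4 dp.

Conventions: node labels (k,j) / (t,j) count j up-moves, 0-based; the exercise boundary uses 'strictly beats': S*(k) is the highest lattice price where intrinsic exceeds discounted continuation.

Δt=0.23000  u=1.19416  d=0.83741  q=0.47711  discount=0.99244
step 8 (expiry): payoffs max(K−S,0) = 86.1846 74.4155 57.6324 33.6993 0.0000 0.0000 0.0000 0.0000 0.0000
step 7: (k=7,j=0): S=32.9892, K−S=80.8208, hold=79.9602 ⇒ V=80.8208 exercise | (k=7,j=1): S=47.0435, K−S=66.7665, hold=65.9060 ⇒ V=66.7665 exercise | (k=7,j=2): S=67.0853, K−S=46.7247, hold=45.8642 ⇒ V=46.7247 exercise | (k=7,j=3): S=95.6653, K−S=18.1447, hold=17.4877 ⇒ V=18.1447 exercise | (k=7,j=4): S=136.4212, K−S=0.0000, hold=0.0000 ⇒ V=0.0000 continue | (k=7,j=5): S=194.5402, K−S=0.0000, hold=0.0000 ⇒ V=0.0000 continue | (k=7,j=6): S=277.4194, K−S=0.0000, hold=0.0000 ⇒ V=0.0000 continue | (k=7,j=7): S=395.6072, K−S=0.0000, hold=0.0000 ⇒ V=0.0000 continue  boundary S*=95.6653
step 6: (k=6,j=0): S=39.3945, K−S=74.4155, hold=73.5549 ⇒ V=74.4155 exercise | (k=6,j=1): S=56.1776, K−S=57.6324, hold=56.7718 ⇒ V=57.6324 exercise | (k=6,j=2): S=80.1107, K−S=33.6993, hold=32.8387 ⇒ V=33.6993 exercise | (k=6,j=3): S=114.2400, K−S=0.0000, hold=9.4159 ⇒ V=9.4159 continue | (k=6,j=4): S=162.9092, K−S=0.0000, hold=0.0000 ⇒ V=0.0000 continue | (k=6,j=5): S=232.3128, K−S=0.0000, hold=0.0000 ⇒ V=0.0000 continue | (k=6,j=6): S=331.2840, K−S=0.0000, hold=0.0000 ⇒ V=0.0000 continue  boundary S*=80.1107
step 5: (k=5,j=0): S=47.0435, K−S=66.7665, hold=65.9060 ⇒ V=66.7665 exercise | (k=5,j=1): S=67.0853, K−S=46.7247, hold=45.8642 ⇒ V=46.7247 exercise | (k=5,j=2): S=95.6653, K−S=18.1447, hold=21.9462 ⇒ V=21.9462 continue | (k=5,j=3): S=136.4212, K−S=0.0000, hold=4.8863 ⇒ V=4.8863 continue | (k=5,j=4): S=194.5402, K−S=0.0000, hold=0.0000 ⇒ V=0.0000 continue | (k=5,j=5): S=277.4194, K−S=0.0000, hold=0.0000 ⇒ V=0.0000 continue  boundary S*=67.0853
step 4: (k=4,j=0): S=56.1776, K−S=57.6324, hold=56.7718 ⇒ V=57.6324 exercise | (k=4,j=1): S=80.1107, K−S=33.6993, hold=34.6387 ⇒ V=34.6387 continue | (k=4,j=2): S=114.2400, K−S=0.0000, hold=13.7023 ⇒ V=13.7023 continue | (k=4,j=3): S=162.9092, K−S=0.0000, hold=2.5357 ⇒ V=2.5357 continue | (k=4,j=4): S=232.3128, K−S=0.0000, hold=0.0000 ⇒ V=0.0000 continue  boundary S*=56.1776
step 3: (k=3,j=0): S=67.0853, K−S=46.7247, hold=46.3091 ⇒ V=46.7247 exercise | (k=3,j=1): S=95.6653, K−S=18.1447, hold=24.4634 ⇒ V=24.4634 continue | (k=3,j=2): S=136.4212, K−S=0.0000, hold=8.3113 ⇒ V=8.3113 continue | (k=3,j=3): S=194.5402, K−S=0.0000, hold=1.3158 ⇒ V=1.3158 continue  boundary S*=67.0853
step 2: (k=2,j=0): S=80.1107, K−S=33.6993, hold=35.8306 ⇒ V=35.8306 continue | (k=2,j=1): S=114.2400, K−S=0.0000, hold=16.6303 ⇒ V=16.6303 continue | (k=2,j=2): S=162.9092, K−S=0.0000, hold=4.9361 ⇒ V=4.9361 continue  boundary S*=-
step 1: (k=1,j=0): S=95.6653, K−S=18.1447, hold=26.4683 ⇒ V=26.4683 continue | (k=1,j=1): S=136.4212, K−S=0.0000, hold=10.9673 ⇒ V=10.9673 continue  boundary S*=-
step 0: (k=0,j=0): S=114.2400, K−S=0.0000, hold=18.9284 ⇒ V=18.9284 continue  boundary S*=-

price = 18.9284
boundary = - - - 67.0853 56.1776 67.0853 80.1107 95.6653
tree:
18.9284
26.4683 10.9673
35.8306 16.6303 4.9361
46.7247 24.4634 8.3113 1.3158
57.6324 34.6387 13.7023 2.5357 0.0000
66.7665 46.7247 21.9462 4.8863 0.0000 0.0000
74.4155 57.6324 33.6993 9.4159 0.0000 0.0000 0.0000
80.8208 66.7665 46.7247 18.1447 0.0000 0.0000 0.0000 0.0000
86.1846 74.4155 57.6324 33.6993 0.0000 0.0000 0.0000 0.0000 0.0000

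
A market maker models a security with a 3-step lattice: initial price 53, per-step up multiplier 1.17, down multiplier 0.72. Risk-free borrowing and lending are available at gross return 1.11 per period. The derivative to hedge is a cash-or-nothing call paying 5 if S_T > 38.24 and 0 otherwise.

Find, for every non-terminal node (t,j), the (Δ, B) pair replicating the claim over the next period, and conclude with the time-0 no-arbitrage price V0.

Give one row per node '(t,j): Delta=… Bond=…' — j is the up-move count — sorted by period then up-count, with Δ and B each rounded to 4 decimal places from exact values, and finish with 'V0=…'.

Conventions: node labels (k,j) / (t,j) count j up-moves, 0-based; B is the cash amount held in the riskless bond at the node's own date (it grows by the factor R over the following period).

(0,0): Delta=0.0393 Bond=1.3941
(1,0): Delta=0.2273 Bond=-5.6272
(1,1): Delta=0.0215 Bond=2.6513
(2,0): Delta=0.0000 Bond=0.0000
(2,1): Delta=0.2489 Bond=-7.2072
(2,2): Delta=0.0000 Bond=4.5045
V0=3.4783

Under the risk-neutral measure, an up-move has probability p* = (R−d)/(u−d) = 0.8667 and values discount at R = 1.11.
Terminal payoffs: V(3,0)=0.0000, V(3,1)=0.0000, V(3,2)=5.0000, V(3,3)=5.0000
Node (2,0) S=27.4752: V=(p*·0.0000+(1−p*)·0.0000)/1.11=0.0000; Δ=(0.0000−0.0000)/(32.1460−19.7821)=0.0000; B=V−Δ·S=0.0000
Node (2,1) S=44.6472: V=(p*·5.0000+(1−p*)·0.0000)/1.11=3.9039; Δ=(5.0000−0.0000)/(52.2372−32.1460)=0.2489; B=V−Δ·S=-7.2072
Node (2,2) S=72.5517: V=(p*·5.0000+(1−p*)·5.0000)/1.11=4.5045; Δ=(5.0000−5.0000)/(84.8855−52.2372)=0.0000; B=V−Δ·S=4.5045
Node (1,0) S=38.1600: V=(p*·3.9039+(1−p*)·0.0000)/1.11=3.0481; Δ=(3.9039−0.0000)/(44.6472−27.4752)=0.2273; B=V−Δ·S=-5.6272
Node (1,1) S=62.0100: V=(p*·4.5045+(1−p*)·3.9039)/1.11=3.9860; Δ=(4.5045−3.9039)/(72.5517−44.6472)=0.0215; B=V−Δ·S=2.6513
Node (0,0) S=53.0000: V=(p*·3.9860+(1−p*)·3.0481)/1.11=3.4783; Δ=(3.9860−3.0481)/(62.0100−38.1600)=0.0393; B=V−Δ·S=1.3941
As a check, the time-0 holding Δ(0,0)·S0 + B(0,0) comes to 3.4783 — exactly V0.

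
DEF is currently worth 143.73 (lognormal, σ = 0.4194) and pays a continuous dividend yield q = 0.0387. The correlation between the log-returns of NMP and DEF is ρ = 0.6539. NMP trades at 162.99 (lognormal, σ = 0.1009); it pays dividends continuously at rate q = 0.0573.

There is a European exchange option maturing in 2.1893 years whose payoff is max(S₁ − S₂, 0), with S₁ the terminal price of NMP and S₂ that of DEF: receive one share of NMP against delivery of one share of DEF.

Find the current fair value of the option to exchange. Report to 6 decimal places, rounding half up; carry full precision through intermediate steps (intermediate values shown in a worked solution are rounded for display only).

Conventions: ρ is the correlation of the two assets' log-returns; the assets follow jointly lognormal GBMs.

σ_eff = √(σ₁² + σ₂² − 2ρσ₁σ₂) = √(0.1009² + 0.4194² − 2·0.6539·0.1009·0.4194) = 0.361572
d₁ = (ln(S₁/S₂) + (q₂ − q₁ + σ_eff²/2)T) / (σ_eff√T) = (ln(162.99/143.73) + (0.0387 − 0.0573 + 0.065367)·2.1893) / 0.534992 = 0.426436
d₂ = d₁ − σ_eff√T = 0.426436 − 0.534992 = -0.108557
N(d₁) = 0.665105,  N(d₂) = 0.456777
V = S₁·e^{−q₁T}·N(d₁) − S₂·e^{−q₂T}·N(d₂) = 95.624705 − 60.319212 = 35.305493
Key observation: r never enters — measured in units of DEF, the claim is a call on S₁/S₂ struck at 1, so only the dividend yields and σ_eff matter.

exchange price = 35.305493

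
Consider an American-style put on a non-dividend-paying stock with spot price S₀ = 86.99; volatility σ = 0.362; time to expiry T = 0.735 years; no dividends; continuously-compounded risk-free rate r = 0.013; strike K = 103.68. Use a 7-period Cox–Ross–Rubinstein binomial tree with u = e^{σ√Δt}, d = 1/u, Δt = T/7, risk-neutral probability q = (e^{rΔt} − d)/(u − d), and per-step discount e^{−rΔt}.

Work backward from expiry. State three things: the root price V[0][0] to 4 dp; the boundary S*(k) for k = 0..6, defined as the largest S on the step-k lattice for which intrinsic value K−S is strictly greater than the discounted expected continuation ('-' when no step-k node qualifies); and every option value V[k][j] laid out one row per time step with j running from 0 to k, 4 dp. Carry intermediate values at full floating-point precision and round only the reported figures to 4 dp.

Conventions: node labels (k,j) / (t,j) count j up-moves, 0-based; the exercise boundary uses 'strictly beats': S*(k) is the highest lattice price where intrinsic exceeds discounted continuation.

Δt=0.10500, u=1.12446, d=0.88932, q=0.47652, disc=e^(-rΔt)=0.99864
k=7 terminal: V=max(K-S,0) → 65.4093 55.2903 42.4958 26.3183 5.8634 0.0000 0.0000 0.0000
k=6: j=0 S=43.0338 intr=60.6462 cont=60.5048 V=60.6462[EX]; j=1 S=54.4122 intr=49.2678 cont=49.1264 V=49.2678[EX]; j=2 S=68.7991 intr=34.8809 cont=34.7395 V=34.8809[EX]; j=3 S=86.9900 intr=16.6900 cont=16.5486 V=16.6900[EX]; j=4 S=109.9907 intr=0.0000 cont=3.0652 V=3.0652[hold]; j=5 S=139.0730 intr=0.0000 cont=0.0000 V=0.0000[hold]; j=6 S=175.8448 intr=0.0000 cont=0.0000 V=0.0000[hold]  S*(6)=86.9900
k=5: j=0 S=48.3897 intr=55.2903 cont=55.1489 V=55.2903[EX]; j=1 S=61.1842 intr=42.4958 cont=42.3544 V=42.4958[EX]; j=2 S=77.3617 intr=26.3183 cont=26.1769 V=26.3183[EX]; j=3 S=97.8166 intr=5.8634 cont=10.1836 V=10.1836[hold]; j=4 S=123.6800 intr=0.0000 cont=1.6024 V=1.6024[hold]; j=5 S=156.3818 intr=0.0000 cont=0.0000 V=0.0000[hold]  S*(5)=77.3617
k=4: j=0 S=54.4122 intr=49.2678 cont=49.1264 V=49.2678[EX]; j=1 S=68.7991 intr=34.8809 cont=34.7395 V=34.8809[EX]; j=2 S=86.9900 intr=16.6900 cont=18.6044 V=18.6044[hold]; j=3 S=109.9907 intr=0.0000 cont=6.0862 V=6.0862[hold]; j=4 S=139.0730 intr=0.0000 cont=0.8377 V=0.8377[hold]  S*(4)=68.7991
k=3: j=0 S=61.1842 intr=42.4958 cont=42.3544 V=42.4958[EX]; j=1 S=77.3617 intr=26.3183 cont=27.0879 V=27.0879[hold]; j=2 S=97.8166 intr=5.8634 cont=12.6220 V=12.6220[hold]; j=3 S=123.6800 intr=0.0000 cont=3.5803 V=3.5803[hold]  S*(3)=61.1842
k=2: j=0 S=68.7991 intr=34.8809 cont=35.1057 V=35.1057[hold]; j=1 S=86.9900 intr=16.6900 cont=20.1671 V=20.1671[hold]; j=2 S=109.9907 intr=0.0000 cont=8.3022 V=8.3022[hold]  S*(2)=-
k=1: j=0 S=77.3617 intr=26.3183 cont=27.9490 V=27.9490[hold]; j=1 S=97.8166 intr=5.8634 cont=14.4935 V=14.4935[hold]  S*(1)=-
k=0: j=0 S=86.9900 intr=16.6900 cont=21.5079 V=21.5079[hold]  S*(0)=-

price = 21.5079
boundary = - - - 61.1842 68.7991 77.3617 86.9900
tree:
21.5079
27.9490 14.4935
35.1057 20.1671 8.3022
42.4958 27.0879 12.6220 3.5803
49.2678 34.8809 18.6044 6.0862 0.8377
55.2903 42.4958 26.3183 10.1836 1.6024 0.0000
60.6462 49.2678 34.8809 16.6900 3.0652 0.0000 0.0000
65.4093 55.2903 42.4958 26.3183 5.8634 0.0000 0.0000 0.0000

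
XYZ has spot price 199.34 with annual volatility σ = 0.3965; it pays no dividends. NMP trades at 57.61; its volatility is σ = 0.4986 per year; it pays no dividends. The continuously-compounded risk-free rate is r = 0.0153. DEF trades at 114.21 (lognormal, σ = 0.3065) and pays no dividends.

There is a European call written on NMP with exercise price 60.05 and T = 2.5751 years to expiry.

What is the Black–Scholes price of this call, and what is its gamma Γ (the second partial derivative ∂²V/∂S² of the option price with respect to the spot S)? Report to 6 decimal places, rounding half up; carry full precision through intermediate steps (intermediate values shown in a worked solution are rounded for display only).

price = 17.868692
Γ = 0.007998

σ√T = 0.4986·√2.5751 = 0.800109
d₁ = (ln(S/K) + (r+σ²/2)T) / (σ√T) = (ln(57.61/60.05) + (0.0153+0.4986²/2)·2.5751) / 0.800109 = (-0.041481 + 0.359486) / 0.800109 = 0.397452
d₂ = d₁ − σ√T = 0.397452 − 0.800109 = -0.402657
e^{−rT} = 0.961367
N(d₁) = 0.654483,  N(d₂) = 0.343600
Call price V = S·N(d₁) − K·e^{−rT}·N(d₂) = 37.704762 − 19.836070 = 17.868692
φ(d₁) = (1/√(2π))·e^{−d₁²/2} = 0.368644
Γ = φ(d₁) / (S·σ·√T) = 0.007998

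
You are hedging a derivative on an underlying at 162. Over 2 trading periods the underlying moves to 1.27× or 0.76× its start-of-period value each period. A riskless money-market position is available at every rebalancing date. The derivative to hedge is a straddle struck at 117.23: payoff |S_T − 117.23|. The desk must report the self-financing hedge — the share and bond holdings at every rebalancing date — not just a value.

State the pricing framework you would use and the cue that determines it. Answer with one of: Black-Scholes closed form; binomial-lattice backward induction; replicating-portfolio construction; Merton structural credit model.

framework: replicating-portfolio construction

Key observation: the task asks for the hedge itself — share and bond holdings at every node of the 2-period tree on spot 162 with factors 1.27/0.76 — which is exactly what the replicating-portfolio construction produces.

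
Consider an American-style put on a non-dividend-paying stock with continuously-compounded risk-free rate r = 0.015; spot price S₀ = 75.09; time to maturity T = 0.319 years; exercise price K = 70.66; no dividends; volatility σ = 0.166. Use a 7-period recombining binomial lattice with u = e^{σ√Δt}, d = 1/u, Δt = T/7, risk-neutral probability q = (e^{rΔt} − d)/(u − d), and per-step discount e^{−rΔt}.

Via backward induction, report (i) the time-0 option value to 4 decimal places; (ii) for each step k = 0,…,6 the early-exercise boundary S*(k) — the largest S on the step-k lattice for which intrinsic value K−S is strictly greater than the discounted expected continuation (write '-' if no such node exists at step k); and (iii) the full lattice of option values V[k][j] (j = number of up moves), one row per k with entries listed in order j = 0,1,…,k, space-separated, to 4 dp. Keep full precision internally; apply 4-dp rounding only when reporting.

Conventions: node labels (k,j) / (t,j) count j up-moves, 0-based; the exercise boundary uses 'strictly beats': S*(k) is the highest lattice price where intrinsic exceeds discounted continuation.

price = 1.0295
boundary = - - - - - 62.8973 65.1662
tree:
1.0295
1.6495 0.4128
2.5742 0.7300 0.0971
3.8881 1.2680 0.1947 0.0000
5.6369 2.1502 0.3902 0.0000 0.0000
7.7627 3.5254 0.7822 0.0000 0.0000 0.0000
9.9525 5.4938 1.5680 0.0000 0.0000 0.0000 0.0000
12.0661 7.7627 3.1432 0.0000 0.0000 0.0000 0.0000 0.0000

params: Δt=0.04557 u=1.03607 d=0.96518 q=0.50079 e^(-rΔt)=0.99932
t_7 payoffs: 12.0661 7.7627 3.1432 0.0000 0.0000 0.0000 0.0000 0.0000
t_6: node(6,0) S=60.7075 payoff=9.9525 vs cont=9.9043 → 9.9525 [stop]  node(6,1) S=65.1662 payoff=5.4938 vs cont=5.4456 → 5.4938 [stop]  node(6,2) S=69.9523 payoff=0.7077 vs cont=1.5680 → 1.5680 [wait]  node(6,3) S=75.0900 payoff=0.0000 vs cont=0.0000 → 0.0000 [wait]  node(6,4) S=80.6050 payoff=0.0000 vs cont=0.0000 → 0.0000 [wait]  node(6,5) S=86.5251 payoff=0.0000 vs cont=0.0000 → 0.0000 [wait]  node(6,6) S=92.8800 payoff=0.0000 vs cont=0.0000 → 0.0000 [wait]  ⇒ S*(6)=65.1662
t_5: node(5,0) S=62.8973 payoff=7.7627 vs cont=7.7144 → 7.7627 [stop]  node(5,1) S=67.5168 payoff=3.1432 vs cont=3.5254 → 3.5254 [wait]  node(5,2) S=72.4756 payoff=0.0000 vs cont=0.7822 → 0.7822 [wait]  node(5,3) S=77.7987 payoff=0.0000 vs cont=0.0000 → 0.0000 [wait]  node(5,4) S=83.5126 payoff=0.0000 vs cont=0.0000 → 0.0000 [wait]  node(5,5) S=89.6462 payoff=0.0000 vs cont=0.0000 → 0.0000 [wait]  ⇒ S*(5)=62.8973
t_4: node(4,0) S=65.1662 payoff=5.4938 vs cont=5.6369 → 5.6369 [wait]  node(4,1) S=69.9523 payoff=0.7077 vs cont=2.1502 → 2.1502 [wait]  node(4,2) S=75.0900 payoff=0.0000 vs cont=0.3902 → 0.3902 [wait]  node(4,3) S=80.6050 payoff=0.0000 vs cont=0.0000 → 0.0000 [wait]  node(4,4) S=86.5251 payoff=0.0000 vs cont=0.0000 → 0.0000 [wait]  ⇒ S*(4)=-
t_3: node(3,0) S=67.5168 payoff=3.1432 vs cont=3.8881 → 3.8881 [wait]  node(3,1) S=72.4756 payoff=0.0000 vs cont=1.2680 → 1.2680 [wait]  node(3,2) S=77.7987 payoff=0.0000 vs cont=0.1947 → 0.1947 [wait]  node(3,3) S=83.5126 payoff=0.0000 vs cont=0.0000 → 0.0000 [wait]  ⇒ S*(3)=-
t_2: node(2,0) S=69.9523 payoff=0.7077 vs cont=2.5742 → 2.5742 [wait]  node(2,1) S=75.0900 payoff=0.0000 vs cont=0.7300 → 0.7300 [wait]  node(2,2) S=80.6050 payoff=0.0000 vs cont=0.0971 → 0.0971 [wait]  ⇒ S*(2)=-
t_1: node(1,0) S=72.4756 payoff=0.0000 vs cont=1.6495 → 1.6495 [wait]  node(1,1) S=77.7987 payoff=0.0000 vs cont=0.4128 → 0.4128 [wait]  ⇒ S*(1)=-
t_0: node(0,0) S=75.0900 payoff=0.0000 vs cont=1.0295 → 1.0295 [wait]  ⇒ S*(0)=-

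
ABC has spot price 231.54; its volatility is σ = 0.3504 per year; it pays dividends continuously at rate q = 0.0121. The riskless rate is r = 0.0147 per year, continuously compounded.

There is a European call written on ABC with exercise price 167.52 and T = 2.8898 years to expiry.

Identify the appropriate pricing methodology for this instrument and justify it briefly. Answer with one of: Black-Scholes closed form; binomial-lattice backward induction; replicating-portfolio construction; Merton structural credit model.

Key observation: the instrument is a plain European call (strike 167.52) on a lognormal asset; the exact continuous-time formula applies directly.

framework: Black-Scholes closed form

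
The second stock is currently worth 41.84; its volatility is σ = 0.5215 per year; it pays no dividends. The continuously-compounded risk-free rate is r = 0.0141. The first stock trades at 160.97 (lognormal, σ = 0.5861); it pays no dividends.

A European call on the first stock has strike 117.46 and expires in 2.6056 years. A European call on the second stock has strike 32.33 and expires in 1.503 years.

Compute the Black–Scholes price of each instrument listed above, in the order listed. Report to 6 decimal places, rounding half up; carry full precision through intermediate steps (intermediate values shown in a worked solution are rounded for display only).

price(the first stock call K=117.46) = 76.874314
price(the second stock call K=32.33) = 15.137572

[the first stock call K=117.46]
σ√T = 0.5861·√2.6056 = 0.946075
d₁ = (ln(S/K) + (r+σ²/2)T) / (σ√T) = (ln(160.97/117.46) + (0.0141+0.5861²/2)·2.6056) / 0.946075 = (0.315120 + 0.484268) / 0.946075 = 0.844952
d₂ = d₁ − σ√T = 0.844952 − 0.946075 = -0.101123
e^{−rT} = 0.963928
N(d₁) = 0.800931,  N(d₂) = 0.459726
price = S·N(d₁) − K·e^{−rT}·N(d₂) = 128.925898 − 52.051584 = 76.874314
[the second stock call K=32.33]
σ√T = 0.5215·√1.503 = 0.639343
d₁ = (ln(S/K) + (r+σ²/2)T) / (σ√T) = (ln(41.84/32.33) + (0.0141+0.5215²/2)·1.503) / 0.639343 = (0.257857 + 0.225572) / 0.639343 = 0.756134
d₂ = d₁ − σ√T = 0.756134 − 0.639343 = 0.116792
e^{−rT} = 0.979031
N(d₁) = 0.775216,  N(d₂) = 0.546487
price = S·N(d₁) − K·e^{−rT}·N(d₂) = 32.435025 − 17.297453 = 15.137572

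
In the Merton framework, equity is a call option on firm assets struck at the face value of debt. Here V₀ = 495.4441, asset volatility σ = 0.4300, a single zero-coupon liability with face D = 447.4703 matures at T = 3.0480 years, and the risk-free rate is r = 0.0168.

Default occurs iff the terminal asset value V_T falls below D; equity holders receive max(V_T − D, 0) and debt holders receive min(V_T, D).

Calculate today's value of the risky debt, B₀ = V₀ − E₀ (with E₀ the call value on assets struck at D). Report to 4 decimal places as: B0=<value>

B0=322.9513

Equity is a call on the firm's assets struck at D = 447.4703:
d₁ = [ln(V₀/D) + (r + σ²/2)T] / (σ√T)
   = [ln(495.4441/447.4703) + (0.0168 + 0.5·0.4300²)·3.0480] / (0.4300·√3.0480)
   = [0.101844 + 0.332994] / 0.750716 = 0.579231
d₂ = d₁ − σ√T = 0.579231 − 0.750716 = -0.171485
N(d₁) = 0.718783,  N(d₂) = 0.431921,  e^(−rT) = 0.950083
E₀ = V₀·N(d₁) − D·e^(−rT)·N(d₂)
   = 495.4441·0.718783 − 447.4703·0.950083·0.431921 = 172.492769
B₀ = V₀ − E₀ = 495.4441 − 172.492769 = 322.951331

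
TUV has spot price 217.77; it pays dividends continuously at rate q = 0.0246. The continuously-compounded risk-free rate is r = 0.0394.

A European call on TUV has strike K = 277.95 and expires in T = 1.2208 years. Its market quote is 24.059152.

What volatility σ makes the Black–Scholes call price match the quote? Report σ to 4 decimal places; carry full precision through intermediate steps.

sigma = 0.4442

At σ = 0.4442 the Black–Scholes value reproduces the quote:
σ√T = 0.4442·√1.2208 = 0.490796
d₁ = (ln(S/K) + (r−q+σ²/2)T) / (σ√T) = (ln(217.77/277.95) + (0.0394−0.0246+0.4442²/2)·1.2208) / 0.490796 = (-0.244002 + 0.138508) / 0.490796 = -0.214944
d₂ = d₁ − σ√T = -0.214944 − 0.490796 = -0.705740
e^{−rT} = 0.953039
e^{−qT} = 0.970415
N(d₁) = 0.414905,  N(d₂) = 0.240175
V = S·e^{−qT}·N(d₁) − K·e^{−rT}·N(d₂) = 87.680813 − 63.621661 = 24.059152 (the observed quote) — the price is monotone increasing in volatility, hence this σ is the only solution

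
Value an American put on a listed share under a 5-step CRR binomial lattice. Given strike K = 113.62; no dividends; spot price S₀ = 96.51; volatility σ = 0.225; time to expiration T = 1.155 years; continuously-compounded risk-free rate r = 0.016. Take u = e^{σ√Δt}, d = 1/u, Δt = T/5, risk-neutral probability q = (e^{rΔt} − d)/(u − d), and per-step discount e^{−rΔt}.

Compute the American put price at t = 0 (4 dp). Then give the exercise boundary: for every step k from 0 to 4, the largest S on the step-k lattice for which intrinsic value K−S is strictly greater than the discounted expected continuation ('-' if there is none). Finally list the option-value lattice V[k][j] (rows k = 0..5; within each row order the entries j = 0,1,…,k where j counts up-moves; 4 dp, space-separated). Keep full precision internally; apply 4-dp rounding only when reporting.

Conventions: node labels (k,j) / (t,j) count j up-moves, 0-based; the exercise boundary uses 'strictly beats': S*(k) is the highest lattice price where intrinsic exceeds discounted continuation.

price = 19.9570
boundary = - - 77.7397 86.6179 96.5100
tree:
19.9570
27.3593 12.4059
35.8803 18.6999 5.9507
43.8485 27.0021 10.2028 1.5714
51.0000 35.8803 17.1100 3.0930 0.0000
57.4185 43.8485 27.0021 6.0881 0.0000 0.0000

params: Δt=0.23100 u=1.11420 d=0.89750 q=0.49008 e^(-rΔt)=0.99631
t_5 payoffs: 57.4185 43.8485 27.0021 6.0881 0.0000 0.0000
t_4: node(4,0) S=62.6200 payoff=51.0000 vs cont=50.5808 → 51.0000 [stop]  node(4,1) S=77.7397 payoff=35.8803 vs cont=35.4612 → 35.8803 [stop]  node(4,2) S=96.5100 payoff=17.1100 vs cont=16.6908 → 17.1100 [stop]  node(4,3) S=119.8125 payoff=0.0000 vs cont=3.0930 → 3.0930 [wait]  node(4,4) S=148.7413 payoff=0.0000 vs cont=0.0000 → 0.0000 [wait]  ⇒ S*(4)=96.5100
t_3: node(3,0) S=69.7715 payoff=43.8485 vs cont=43.4294 → 43.8485 [stop]  node(3,1) S=86.6179 payoff=27.0021 vs cont=26.5830 → 27.0021 [stop]  node(3,2) S=107.5319 payoff=6.0881 vs cont=10.2028 → 10.2028 [wait]  node(3,3) S=133.4956 payoff=0.0000 vs cont=1.5714 → 1.5714 [wait]  ⇒ S*(3)=86.6179
t_2: node(2,0) S=77.7397 payoff=35.8803 vs cont=35.4612 → 35.8803 [stop]  node(2,1) S=96.5100 payoff=17.1100 vs cont=18.6999 → 18.6999 [wait]  node(2,2) S=119.8125 payoff=0.0000 vs cont=5.9507 → 5.9507 [wait]  ⇒ S*(2)=77.7397
t_1: node(1,0) S=86.6179 payoff=27.0021 vs cont=27.3593 → 27.3593 [wait]  node(1,1) S=107.5319 payoff=6.0881 vs cont=12.4059 → 12.4059 [wait]  ⇒ S*(1)=-
t_0: node(0,0) S=96.5100 payoff=17.1100 vs cont=19.9570 → 19.9570 [wait]  ⇒ S*(0)=-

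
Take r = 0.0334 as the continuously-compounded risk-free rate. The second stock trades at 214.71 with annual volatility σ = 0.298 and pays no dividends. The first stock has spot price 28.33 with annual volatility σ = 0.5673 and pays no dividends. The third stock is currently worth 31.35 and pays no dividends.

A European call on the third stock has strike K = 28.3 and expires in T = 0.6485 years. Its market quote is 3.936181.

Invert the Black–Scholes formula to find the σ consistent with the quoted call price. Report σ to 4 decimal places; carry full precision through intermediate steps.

sigma = 0.1497

At σ = 0.1497 the Black–Scholes value reproduces the quote:
σ√T = 0.1497·√0.6485 = 0.120553
d₁ = (ln(S/K) + (r+σ²/2)T) / (σ√T) = (ln(31.35/28.3) + (0.0334+0.1497²/2)·0.6485) / 0.120553 = (0.102352 + 0.028926) / 0.120553 = 1.088975
d₂ = d₁ − σ√T = 1.088975 − 0.120553 = 0.968422
e^{−rT} = 0.978573
N(d₁) = 0.861918,  N(d₂) = 0.833583
V = S·N(d₁) − K·e^{−rT}·N(d₂) = 27.021115 − 23.084935 = 3.936181 (matching the quote); vega is positive throughout, so no other σ reproduces this price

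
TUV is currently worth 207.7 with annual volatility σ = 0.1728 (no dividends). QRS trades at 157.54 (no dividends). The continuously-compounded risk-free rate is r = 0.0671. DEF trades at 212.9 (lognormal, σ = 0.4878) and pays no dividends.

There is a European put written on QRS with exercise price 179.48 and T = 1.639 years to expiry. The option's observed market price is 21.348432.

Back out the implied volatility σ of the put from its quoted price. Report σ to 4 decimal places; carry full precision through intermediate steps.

At σ = 0.2431 the Black–Scholes value reproduces the quote:
σ√T = 0.2431·√1.639 = 0.311225
d₁ = (ln(S/K) + (r+σ²/2)T) / (σ√T) = (ln(157.54/179.48) + (0.0671+0.2431²/2)·1.639) / 0.311225 = (-0.130384 + 0.158407) / 0.311225 = 0.090041
d₂ = d₁ − σ√T = 0.090041 − 0.311225 = -0.221184
e^{−rT} = 0.895855
N(−d₁) = 0.464127,  N(−d₂) = 0.587525
V = K·e^{−rT}·N(−d₂) − S·N(−d₁) = 94.467050 − 73.118618 = 21.348432 (the quoted price), and the Black–Scholes price is strictly increasing in σ, so σ is unique

sigma = 0.2431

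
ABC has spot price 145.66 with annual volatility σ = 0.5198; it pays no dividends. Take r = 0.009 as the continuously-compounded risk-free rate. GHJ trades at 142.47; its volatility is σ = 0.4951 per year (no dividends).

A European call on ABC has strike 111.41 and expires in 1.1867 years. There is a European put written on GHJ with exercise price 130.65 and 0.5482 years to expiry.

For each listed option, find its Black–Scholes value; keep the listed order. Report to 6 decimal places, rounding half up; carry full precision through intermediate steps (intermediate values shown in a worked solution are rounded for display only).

price(ABC call K=111.41) = 49.509088
price(GHJ put K=130.65) = 14.188529

[ABC call K=111.41]
σ√T = 0.5198·√1.1867 = 0.566248
d₁ = (ln(S/K) + (r+σ²/2)T) / (σ√T) = (ln(145.66/111.41) + (0.009+0.5198²/2)·1.1867) / 0.566248 = (0.268058 + 0.170999) / 0.566248 = 0.775379
d₂ = d₁ − σ√T = 0.775379 − 0.566248 = 0.209131
e^{−rT} = 0.989377
N(d₁) = 0.780942,  N(d₂) = 0.582827
price = S·N(d₁) − K·e^{−rT}·N(d₂) = 113.752025 − 64.242937 = 49.509088
[GHJ put K=130.65]
σ√T = 0.4951·√0.5482 = 0.366575
d₁ = (ln(S/K) + (r+σ²/2)T) / (σ√T) = (ln(142.47/130.65) + (0.009+0.4951²/2)·0.5482) / 0.366575 = (0.086609 + 0.072122) / 0.366575 = 0.433013
d₂ = d₁ − σ√T = 0.433013 − 0.366575 = 0.066439
e^{−rT} = 0.995078
N(−d₁) = 0.332503,  N(−d₂) = 0.473514
price = K·e^{−rT}·N(−d₂) − S·N(−d₁) = 61.560161 − 47.371632 = 14.188529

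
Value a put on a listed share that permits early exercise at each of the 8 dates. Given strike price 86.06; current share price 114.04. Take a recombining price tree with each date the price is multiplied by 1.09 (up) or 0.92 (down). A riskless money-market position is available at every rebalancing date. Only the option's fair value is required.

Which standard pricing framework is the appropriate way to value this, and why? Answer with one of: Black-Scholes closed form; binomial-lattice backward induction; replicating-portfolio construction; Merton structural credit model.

framework: binomial-lattice backward induction

Key observation: the exercise right at every one of the 8 steps is what matters: each node needs max(86.06 − S, continuation), which only the stepwise tree valuation starting from spot 114.04 delivers.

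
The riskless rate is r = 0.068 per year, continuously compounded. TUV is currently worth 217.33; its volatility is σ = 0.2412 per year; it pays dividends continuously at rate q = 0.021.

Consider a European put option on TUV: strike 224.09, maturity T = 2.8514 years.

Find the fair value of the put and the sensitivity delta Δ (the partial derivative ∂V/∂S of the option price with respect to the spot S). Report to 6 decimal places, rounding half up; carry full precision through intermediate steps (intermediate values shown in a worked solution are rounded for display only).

σ√T = 0.2412·√2.8514 = 0.407292
d₁ = (ln(S/K) + (r−q+σ²/2)T) / (σ√T) = (ln(217.33/224.09) + (0.068−0.021+0.2412²/2)·2.8514) / 0.407292 = (-0.030631 + 0.216959) / 0.407292 = 0.457481
d₂ = d₁ − σ√T = 0.457481 − 0.407292 = 0.050189
e^{−rT} = 0.823744
e^{−qT} = 0.941878
N(−d₁) = 0.323663,  N(−d₂) = 0.479986
Put price V = K·e^{−rT}·N(−d₂) − S·e^{−qT}·N(−d₁) = 88.601996 − 66.253225 = 22.348772
Δ = −e^{−qT}·N(−d₁) = -0.304851

price = 22.348772
Δ = -0.304851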